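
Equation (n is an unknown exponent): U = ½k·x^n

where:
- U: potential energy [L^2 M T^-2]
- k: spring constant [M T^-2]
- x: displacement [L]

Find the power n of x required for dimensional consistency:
n = 2

U has dimensions [L^2 M T^-2]; x has dimensions [L].
The rest of the RHS has dimensions [M T^-2], so x^n must supply [L^2].
With n = 2: ½k·x^2 has dimensions [L^2 M T^-2], matching the LHS ✓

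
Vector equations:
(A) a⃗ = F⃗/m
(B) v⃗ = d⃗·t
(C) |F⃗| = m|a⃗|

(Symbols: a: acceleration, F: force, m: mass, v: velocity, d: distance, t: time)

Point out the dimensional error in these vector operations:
(B) v⃗ = d⃗·t

(A) a⃗ = F⃗/m: LHS [L T^-2], RHS [L T^-2] ✓ — force (vector) divided by mass (scalar)
(B) v⃗ = d⃗·t: LHS [L T^-1], RHS [L T] ✗ — velocity is displacement per time; should be d⃗/t
(C) |F⃗| = m|a⃗|: LHS [L M T^-2], RHS [L M T^-2] ✓ — magnitudes of vectors are scalars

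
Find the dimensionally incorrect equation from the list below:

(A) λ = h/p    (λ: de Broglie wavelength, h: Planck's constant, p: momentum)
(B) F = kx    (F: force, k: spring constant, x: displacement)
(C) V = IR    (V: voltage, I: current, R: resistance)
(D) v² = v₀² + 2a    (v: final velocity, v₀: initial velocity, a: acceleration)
(D) v² = v₀² + 2a

The equation (D) v² = v₀² + 2a is dimensionally incorrect.

LHS (v²): [L^2 T^-2]
RHS terms:
  - v₀²: [L^2 T^-2] ✓
  - 2a: [L T^-2] ✗ (does not match LHS)

The dimensions do not match. The other three equations balance.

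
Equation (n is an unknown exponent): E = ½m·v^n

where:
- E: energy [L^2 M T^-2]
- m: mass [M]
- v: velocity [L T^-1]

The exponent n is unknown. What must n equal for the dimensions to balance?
n = 2

E has dimensions [L^2 M T^-2]; v has dimensions [L T^-1].
The rest of the RHS has dimensions [M], so v^n must supply [L^2 T^-2].
With n = 2: ½m·v^2 has dimensions [L^2 M T^-2], matching the LHS ✓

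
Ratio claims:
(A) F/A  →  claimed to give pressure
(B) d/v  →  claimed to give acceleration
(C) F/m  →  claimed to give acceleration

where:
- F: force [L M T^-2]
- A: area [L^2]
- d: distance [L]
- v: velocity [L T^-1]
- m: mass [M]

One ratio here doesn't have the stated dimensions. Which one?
(B) d/v does not give acceleration

(A) F/A: [L^-1 M T^-2] = pressure [L^-1 M T^-2] ✓
(B) d/v: [T] ≠ acceleration [L T^-2] ✗
(C) F/m: [L T^-2] = acceleration [L T^-2] ✓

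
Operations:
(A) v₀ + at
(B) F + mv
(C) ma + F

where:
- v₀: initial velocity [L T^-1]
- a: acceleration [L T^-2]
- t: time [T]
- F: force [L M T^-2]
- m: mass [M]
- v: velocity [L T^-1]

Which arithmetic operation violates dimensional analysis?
(B) F + mv

(A) v₀ + at: v₀ [L T^-1] and at [L T^-1] — same dimensions ✓
(B) F + mv: F [L M T^-2] and mv [L M T^-1] — different dimensions cannot be added/subtracted ✗
(C) ma + F: ma [L M T^-2] and F [L M T^-2] — same dimensions ✓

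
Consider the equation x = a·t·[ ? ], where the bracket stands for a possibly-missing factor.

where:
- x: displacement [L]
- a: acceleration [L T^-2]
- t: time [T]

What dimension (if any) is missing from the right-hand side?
[T] — time (e.g. t)

x has dimensions [L]; a·t has dimensions [L T^-1].
The bracketed factor must supply [L] / [L T^-1] = [T].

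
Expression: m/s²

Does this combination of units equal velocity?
No

The expression m/s² has dimensions [L T^-2], but velocity has dimensions [L T^-1].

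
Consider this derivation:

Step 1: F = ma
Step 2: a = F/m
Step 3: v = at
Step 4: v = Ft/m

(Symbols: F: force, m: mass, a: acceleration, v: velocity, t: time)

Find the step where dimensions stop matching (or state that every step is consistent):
No step introduces an error — all steps are dimensionally consistent.

Step 1: F = ma → LHS [L M T^-2], RHS [L M T^-2] ✓
Step 2: a = F/m → LHS [L T^-2], RHS [L T^-2] ✓
Step 3: v = at → LHS [L T^-1], RHS [L T^-1] ✓
Step 4: v = Ft/m → LHS [L T^-1], RHS [L T^-1] ✓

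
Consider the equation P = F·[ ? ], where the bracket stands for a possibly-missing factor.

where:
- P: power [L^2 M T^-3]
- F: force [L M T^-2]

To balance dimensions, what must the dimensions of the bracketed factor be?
[L T^-1] — velocity (e.g. v)

P has dimensions [L^2 M T^-3]; F has dimensions [L M T^-2].
The bracketed factor must supply [L^2 M T^-3] / [L M T^-2] = [L T^-1].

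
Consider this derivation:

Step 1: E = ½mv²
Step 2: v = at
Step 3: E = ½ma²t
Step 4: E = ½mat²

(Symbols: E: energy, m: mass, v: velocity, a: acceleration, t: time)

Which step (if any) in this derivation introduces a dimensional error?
Step 3

Step 1: E = ½mv² → LHS [L^2 M T^-2], RHS [L^2 M T^-2] ✓
Step 2: v = at → LHS [L T^-1], RHS [L T^-1] ✓
Step 3: E = ½ma²t → LHS [L^2 M T^-2], RHS [L^2 M T^-3] ✗

The first dimensional inconsistency appears in step 3: E = ½ma²t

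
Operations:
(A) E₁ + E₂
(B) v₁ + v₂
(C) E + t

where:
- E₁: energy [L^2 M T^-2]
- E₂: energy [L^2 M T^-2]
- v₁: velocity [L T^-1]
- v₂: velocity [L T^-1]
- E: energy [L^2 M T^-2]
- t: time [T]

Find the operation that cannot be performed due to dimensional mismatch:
(C) E + t

(A) E₁ + E₂: E₁ [L^2 M T^-2] and E₂ [L^2 M T^-2] — same dimensions ✓
(B) v₁ + v₂: v₁ [L T^-1] and v₂ [L T^-1] — same dimensions ✓
(C) E + t: E [L^2 M T^-2] and t [T] — different dimensions cannot be added/subtracted ✗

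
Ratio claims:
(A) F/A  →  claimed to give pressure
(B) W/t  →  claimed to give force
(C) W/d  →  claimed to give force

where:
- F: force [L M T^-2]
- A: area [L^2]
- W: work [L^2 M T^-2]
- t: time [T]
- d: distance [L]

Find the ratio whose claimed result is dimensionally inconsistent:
(B) W/t does not give force

(A) F/A: [L^-1 M T^-2] = pressure [L^-1 M T^-2] ✓
(B) W/t: [L^2 M T^-3] ≠ force [L M T^-2] ✗
(C) W/d: [L M T^-2] = force [L M T^-2] ✓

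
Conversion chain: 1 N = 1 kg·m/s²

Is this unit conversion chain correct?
The chain is correct (no errors).

Correct: Newton is defined as kg·m/s²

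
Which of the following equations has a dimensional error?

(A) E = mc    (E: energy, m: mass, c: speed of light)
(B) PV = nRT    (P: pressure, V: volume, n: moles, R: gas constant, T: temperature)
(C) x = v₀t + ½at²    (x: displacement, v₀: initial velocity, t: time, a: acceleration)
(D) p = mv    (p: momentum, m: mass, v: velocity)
(A) E = mc

The equation (A) E = mc is dimensionally incorrect.

LHS (E): [L^2 M T^-2]
RHS (mc): [L M T^-1] ✗

The dimensions do not match. The other three equations balance.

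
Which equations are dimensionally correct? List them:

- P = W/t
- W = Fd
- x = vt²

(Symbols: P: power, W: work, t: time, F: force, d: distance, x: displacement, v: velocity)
Dimensionally correct: P = W/t, W = Fd
Dimensionally incorrect: x = vt²
Ordered (correct first, then incorrect): P = W/t, W = Fd, x = vt²

- P = W/t: LHS [L^2 M T^-3], RHS [L^2 M T^-3] → correct ✓
- W = Fd: LHS [L^2 M T^-2], RHS [L^2 M T^-2] → correct ✓
- x = vt²: LHS [L], RHS [L T] → incorrect ✗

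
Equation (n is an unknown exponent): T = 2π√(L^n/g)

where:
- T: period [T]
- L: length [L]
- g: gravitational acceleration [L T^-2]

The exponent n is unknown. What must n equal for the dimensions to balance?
n = 1

T has dimensions [T]; L has dimensions [L].
With n = 1: 2π√(L^1/g) has dimensions [T], matching the LHS ✓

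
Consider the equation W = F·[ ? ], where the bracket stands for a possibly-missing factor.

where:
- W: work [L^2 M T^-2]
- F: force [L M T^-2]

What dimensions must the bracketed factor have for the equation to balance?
[L] — length (e.g. a distance d)

W has dimensions [L^2 M T^-2]; F has dimensions [L M T^-2].
The bracketed factor must supply [L^2 M T^-2] / [L M T^-2] = [L].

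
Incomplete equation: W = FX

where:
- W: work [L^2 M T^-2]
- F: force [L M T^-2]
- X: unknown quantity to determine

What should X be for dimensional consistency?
X = d (distance), dimensions [L]

W has dimensions [L^2 M T^-2]; the rest of the RHS (F) has dimensions [L M T^-2].
So X must have dimensions [L] — X = d (distance).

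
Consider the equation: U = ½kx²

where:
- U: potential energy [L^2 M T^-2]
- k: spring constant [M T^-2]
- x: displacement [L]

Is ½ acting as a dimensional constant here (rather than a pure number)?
No

U has dimensions [L^2 M T^-2] and kx² already has dimensions [L^2 M T^-2], so the equation balances without ½ contributing any dimensions. ½ is a pure (dimensionless) number; changing or removing it would not affect dimensional consistency.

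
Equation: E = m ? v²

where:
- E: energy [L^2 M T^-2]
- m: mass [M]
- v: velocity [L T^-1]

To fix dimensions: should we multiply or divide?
multiplication (×): E = m × v²

E [L^2 M T^-2]; m [M]; v² [L^2 T^-2].
m × v² → [L^2 M T^-2] ✓
m ÷ v² → [L^-2 M T^2] ✗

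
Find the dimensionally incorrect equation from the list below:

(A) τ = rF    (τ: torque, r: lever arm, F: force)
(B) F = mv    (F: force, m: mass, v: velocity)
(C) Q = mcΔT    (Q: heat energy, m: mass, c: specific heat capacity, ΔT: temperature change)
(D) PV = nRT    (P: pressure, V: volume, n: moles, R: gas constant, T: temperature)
(B) F = mv

The equation (B) F = mv is dimensionally incorrect.

LHS (F): [L M T^-2]
RHS (mv): [L M T^-1] ✗

The dimensions do not match. The other three equations balance.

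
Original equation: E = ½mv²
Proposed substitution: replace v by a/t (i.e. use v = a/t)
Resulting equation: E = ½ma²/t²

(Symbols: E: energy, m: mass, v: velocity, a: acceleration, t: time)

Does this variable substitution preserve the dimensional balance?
No

[v] = [L T^-1] and [a/t] = [L T^-3]. These differ, so the substitution replaces a quantity by one of different dimensions and the result E = ½ma²/t² has LHS [L^2 M T^-2] vs RHS [L^2 M T^-6] — inconsistent.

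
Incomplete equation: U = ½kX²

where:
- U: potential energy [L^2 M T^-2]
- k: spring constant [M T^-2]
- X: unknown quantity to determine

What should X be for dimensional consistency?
X = x (displacement), dimensions [L]

U has dimensions [L^2 M T^-2]; the rest of the RHS (½k) has dimensions [M T^-2].
So X² must have dimensions [L^2], i.e. X has dimensions [L] — X = x (displacement).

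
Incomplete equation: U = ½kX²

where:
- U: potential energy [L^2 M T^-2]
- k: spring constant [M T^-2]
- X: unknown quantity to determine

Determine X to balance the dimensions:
X = x (displacement), dimensions [L]

U has dimensions [L^2 M T^-2]; the rest of the RHS (½k) has dimensions [M T^-2].
So X² must have dimensions [L^2], i.e. X has dimensions [L] — X = x (displacement).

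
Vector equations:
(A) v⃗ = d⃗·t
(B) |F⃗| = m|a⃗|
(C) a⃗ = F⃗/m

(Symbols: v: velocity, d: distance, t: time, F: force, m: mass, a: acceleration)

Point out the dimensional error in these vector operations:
(A) v⃗ = d⃗·t

(A) v⃗ = d⃗·t: LHS [L T^-1], RHS [L T] ✗ — velocity is displacement per time; should be d⃗/t
(B) |F⃗| = m|a⃗|: LHS [L M T^-2], RHS [L M T^-2] ✓ — magnitudes of vectors are scalars
(C) a⃗ = F⃗/m: LHS [L T^-2], RHS [L T^-2] ✓ — force (vector) divided by mass (scalar)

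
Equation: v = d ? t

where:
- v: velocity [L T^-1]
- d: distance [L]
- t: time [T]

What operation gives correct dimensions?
division (÷): v = d ÷ t

v [L T^-1]; d [L]; t [T].
d × t → [L T] ✗
d ÷ t → [L T^-1] ✓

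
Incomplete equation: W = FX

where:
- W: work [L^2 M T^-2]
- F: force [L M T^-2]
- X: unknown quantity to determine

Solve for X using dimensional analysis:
X = d (distance), dimensions [L]

W has dimensions [L^2 M T^-2]; the rest of the RHS (F) has dimensions [L M T^-2].
So X must have dimensions [L] — X = d (distance).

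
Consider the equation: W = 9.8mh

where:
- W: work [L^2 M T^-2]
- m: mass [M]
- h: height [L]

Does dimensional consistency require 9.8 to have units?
Yes

W has dimensions [L^2 M T^-2], while mh alone has dimensions [L M]. For the equation to balance, the factor 9.8 must carry dimensions [L T^-2] — it is a dimensional constant (a numerical value of a physical quantity with its units suppressed), not a pure number.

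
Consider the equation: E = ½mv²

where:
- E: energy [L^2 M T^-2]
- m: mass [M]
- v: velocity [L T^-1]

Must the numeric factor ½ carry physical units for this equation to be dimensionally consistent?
No

E has dimensions [L^2 M T^-2] and mv² already has dimensions [L^2 M T^-2], so the equation balances without ½ contributing any dimensions. ½ is a pure (dimensionless) number; changing or removing it would not affect dimensional consistency.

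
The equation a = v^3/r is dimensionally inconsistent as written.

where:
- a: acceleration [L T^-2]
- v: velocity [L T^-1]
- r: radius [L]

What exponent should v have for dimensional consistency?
The exponent of v should be 2: a = v^2/r

The LHS a has dimensions [L T^-2]; v has dimensions [L T^-1].
As written, the RHS v^3/r (exponent 3 on v) has dimensions [L^2 T^-3], which does not match.
With exponent 2, the RHS v^2/r has dimensions [L T^-2], matching the LHS.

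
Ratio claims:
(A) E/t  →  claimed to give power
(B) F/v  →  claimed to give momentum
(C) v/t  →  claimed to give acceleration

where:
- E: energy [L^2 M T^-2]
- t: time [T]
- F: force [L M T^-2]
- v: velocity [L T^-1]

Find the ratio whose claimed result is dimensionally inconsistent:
(B) F/v does not give momentum

(A) E/t: [L^2 M T^-3] = power [L^2 M T^-3] ✓
(B) F/v: [M T^-1] ≠ momentum [L M T^-1] ✗
(C) v/t: [L T^-2] = acceleration [L T^-2] ✓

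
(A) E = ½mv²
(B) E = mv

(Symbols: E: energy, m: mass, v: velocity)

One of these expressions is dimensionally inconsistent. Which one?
(B)

(A) E = ½mv²: LHS [L^2 M T^-2], RHS [L^2 M T^-2] ✓
(B) E = mv: LHS [L^2 M T^-2], RHS [L M T^-1] ✗

Expression (B) E = mv is dimensionally incorrect.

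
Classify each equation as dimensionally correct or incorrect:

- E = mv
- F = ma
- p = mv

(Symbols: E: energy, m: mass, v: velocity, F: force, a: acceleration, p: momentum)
Dimensionally correct: F = ma, p = mv
Dimensionally incorrect: E = mv
Ordered (correct first, then incorrect): F = ma, p = mv, E = mv

- E = mv: LHS [L^2 M T^-2], RHS [L M T^-1] → incorrect ✗
- F = ma: LHS [L M T^-2], RHS [L M T^-2] → correct ✓
- p = mv: LHS [L M T^-1], RHS [L M T^-1] → correct ✓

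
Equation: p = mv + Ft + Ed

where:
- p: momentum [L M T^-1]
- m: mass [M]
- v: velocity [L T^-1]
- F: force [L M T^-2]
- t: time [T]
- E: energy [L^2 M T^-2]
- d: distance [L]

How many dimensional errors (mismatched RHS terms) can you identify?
1

LHS p: [L M T^-1]
- mv: [L M T^-1] ✓
- Ft: [L M T^-1] ✓
- Ed: [L^3 M T^-2] ✗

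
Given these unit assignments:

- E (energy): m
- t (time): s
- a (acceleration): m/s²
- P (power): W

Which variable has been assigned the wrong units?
E

The variable E (energy) should have units J, not m.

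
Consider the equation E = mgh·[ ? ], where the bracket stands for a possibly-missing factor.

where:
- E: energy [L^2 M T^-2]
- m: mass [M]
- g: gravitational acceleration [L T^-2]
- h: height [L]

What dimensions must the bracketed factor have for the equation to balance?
Nothing is missing — the bracketed factor must be dimensionless.

E has dimensions [L^2 M T^-2] and mgh already has dimensions [L^2 M T^-2], so E = mgh is dimensionally complete.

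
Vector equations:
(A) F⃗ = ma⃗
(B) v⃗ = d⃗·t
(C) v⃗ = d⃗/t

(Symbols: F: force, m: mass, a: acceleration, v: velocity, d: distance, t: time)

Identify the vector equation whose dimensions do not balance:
(B) v⃗ = d⃗·t

(A) F⃗ = ma⃗: LHS [L M T^-2], RHS [L M T^-2] ✓ — Force and acceleration are vectors, mass is a scalar
(B) v⃗ = d⃗·t: LHS [L T^-1], RHS [L T] ✗ — velocity is displacement per time; should be d⃗/t
(C) v⃗ = d⃗/t: LHS [L T^-1], RHS [L T^-1] ✓ — displacement (vector) divided by time (scalar)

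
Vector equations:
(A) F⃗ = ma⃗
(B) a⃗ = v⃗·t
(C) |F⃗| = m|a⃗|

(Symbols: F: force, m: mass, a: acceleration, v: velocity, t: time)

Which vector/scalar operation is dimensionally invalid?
(B) a⃗ = v⃗·t

(A) F⃗ = ma⃗: LHS [L M T^-2], RHS [L M T^-2] ✓ — Force and acceleration are vectors, mass is a scalar
(B) a⃗ = v⃗·t: LHS [L T^-2], RHS [L] ✗ — acceleration is velocity per time; should be v⃗/t
(C) |F⃗| = m|a⃗|: LHS [L M T^-2], RHS [L M T^-2] ✓ — magnitudes of vectors are scalars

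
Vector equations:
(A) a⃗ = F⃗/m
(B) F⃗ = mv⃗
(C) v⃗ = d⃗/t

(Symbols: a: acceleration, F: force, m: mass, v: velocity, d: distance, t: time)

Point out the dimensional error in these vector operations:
(B) F⃗ = mv⃗

(A) a⃗ = F⃗/m: LHS [L T^-2], RHS [L T^-2] ✓ — force (vector) divided by mass (scalar)
(B) F⃗ = mv⃗: LHS [L M T^-2], RHS [L M T^-1] ✗ — mass times velocity is momentum, not force; should be ma⃗
(C) v⃗ = d⃗/t: LHS [L T^-1], RHS [L T^-1] ✓ — displacement (vector) divided by time (scalar)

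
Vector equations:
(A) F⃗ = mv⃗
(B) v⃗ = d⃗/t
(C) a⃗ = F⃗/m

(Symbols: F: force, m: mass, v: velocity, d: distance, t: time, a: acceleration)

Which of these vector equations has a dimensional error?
(A) F⃗ = mv⃗

(A) F⃗ = mv⃗: LHS [L M T^-2], RHS [L M T^-1] ✗ — mass times velocity is momentum, not force; should be ma⃗
(B) v⃗ = d⃗/t: LHS [L T^-1], RHS [L T^-1] ✓ — displacement (vector) divided by time (scalar)
(C) a⃗ = F⃗/m: LHS [L T^-2], RHS [L T^-2] ✓ — force (vector) divided by mass (scalar)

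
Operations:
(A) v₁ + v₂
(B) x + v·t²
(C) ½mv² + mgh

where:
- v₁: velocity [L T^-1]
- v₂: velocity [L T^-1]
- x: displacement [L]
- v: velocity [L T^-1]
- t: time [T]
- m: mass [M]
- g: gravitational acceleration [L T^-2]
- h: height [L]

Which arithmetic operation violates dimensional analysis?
(B) x + v·t²

(A) v₁ + v₂: v₁ [L T^-1] and v₂ [L T^-1] — same dimensions ✓
(B) x + v·t²: x [L] and v·t² [L T] — different dimensions cannot be added/subtracted ✗
(C) ½mv² + mgh: ½mv² [L^2 M T^-2] and mgh [L^2 M T^-2] — same dimensions ✓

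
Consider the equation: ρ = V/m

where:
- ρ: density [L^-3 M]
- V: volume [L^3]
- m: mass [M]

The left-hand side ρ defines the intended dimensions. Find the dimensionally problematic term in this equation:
The right-hand side term V/m

ρ has dimensions [L^-3 M], but V/m has dimensions [L^3 M^-1], so the term V/m is dimensionally wrong for ρ.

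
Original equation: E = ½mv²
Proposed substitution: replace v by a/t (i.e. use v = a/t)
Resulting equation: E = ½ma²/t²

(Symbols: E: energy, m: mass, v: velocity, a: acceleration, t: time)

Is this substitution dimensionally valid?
No

[v] = [L T^-1] and [a/t] = [L T^-3]. These differ, so the substitution replaces a quantity by one of different dimensions and the result E = ½ma²/t² has LHS [L^2 M T^-2] vs RHS [L^2 M T^-6] — inconsistent.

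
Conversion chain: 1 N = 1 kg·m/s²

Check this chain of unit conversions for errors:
The chain is correct (no errors).

Correct: Newton is defined as kg·m/s²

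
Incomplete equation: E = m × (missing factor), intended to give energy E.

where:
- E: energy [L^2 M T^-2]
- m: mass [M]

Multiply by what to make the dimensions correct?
v² (velocity squared), dimensions [L^2 T^-2]

E has dimensions [L^2 M T^-2] and m has dimensions [M].
The missing factor must have dimensions [L^2 M T^-2] / [M] = [L^2 T^-2], i.e. velocity squared (v²).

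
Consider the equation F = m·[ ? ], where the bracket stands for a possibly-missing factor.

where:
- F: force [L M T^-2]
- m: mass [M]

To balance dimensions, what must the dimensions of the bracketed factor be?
[L T^-2] — acceleration (e.g. a)

F has dimensions [L M T^-2]; m has dimensions [M].
The bracketed factor must supply [L M T^-2] / [M] = [L T^-2].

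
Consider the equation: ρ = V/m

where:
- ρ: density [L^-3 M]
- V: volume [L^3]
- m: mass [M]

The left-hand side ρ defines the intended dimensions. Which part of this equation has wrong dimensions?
The right-hand side term V/m

ρ has dimensions [L^-3 M], but V/m has dimensions [L^3 M^-1], so the term V/m is dimensionally wrong for ρ.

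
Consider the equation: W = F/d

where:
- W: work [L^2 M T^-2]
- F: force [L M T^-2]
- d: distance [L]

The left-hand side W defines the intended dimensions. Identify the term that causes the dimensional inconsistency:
The right-hand side term F/d

W has dimensions [L^2 M T^-2], but F/d has dimensions [M T^-2], so the term F/d is dimensionally wrong for W.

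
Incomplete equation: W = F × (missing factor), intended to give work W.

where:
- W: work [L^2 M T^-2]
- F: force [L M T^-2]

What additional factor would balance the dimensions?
d (distance), dimensions [L]

W has dimensions [L^2 M T^-2] and F has dimensions [L M T^-2].
The missing factor must have dimensions [L^2 M T^-2] / [L M T^-2] = [L], i.e. distance (d).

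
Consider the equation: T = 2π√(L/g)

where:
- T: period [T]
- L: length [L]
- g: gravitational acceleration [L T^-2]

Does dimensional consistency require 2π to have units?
No

T has dimensions [T] and √(L/g) already has dimensions [T], so the equation balances without 2π contributing any dimensions. 2π is a pure (dimensionless) number; changing or removing it would not affect dimensional consistency.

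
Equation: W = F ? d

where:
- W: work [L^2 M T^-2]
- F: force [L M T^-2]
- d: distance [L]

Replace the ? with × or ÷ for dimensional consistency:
multiplication (×): W = F × d

W [L^2 M T^-2]; F [L M T^-2]; d [L].
F × d → [L^2 M T^-2] ✓
F ÷ d → [M T^-2] ✗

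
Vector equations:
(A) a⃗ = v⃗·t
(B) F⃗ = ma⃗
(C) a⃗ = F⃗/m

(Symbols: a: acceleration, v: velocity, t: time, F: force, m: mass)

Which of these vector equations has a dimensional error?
(A) a⃗ = v⃗·t

(A) a⃗ = v⃗·t: LHS [L T^-2], RHS [L] ✗ — acceleration is velocity per time; should be v⃗/t
(B) F⃗ = ma⃗: LHS [L M T^-2], RHS [L M T^-2] ✓ — Force and acceleration are vectors, mass is a scalar
(C) a⃗ = F⃗/m: LHS [L T^-2], RHS [L T^-2] ✓ — force (vector) divided by mass (scalar)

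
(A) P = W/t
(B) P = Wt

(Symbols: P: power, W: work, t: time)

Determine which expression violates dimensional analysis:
(B)

(A) P = W/t: LHS [L^2 M T^-3], RHS [L^2 M T^-3] ✓
(B) P = Wt: LHS [L^2 M T^-3], RHS [L^2 M T^-1] ✗

Expression (B) P = Wt is dimensionally incorrect.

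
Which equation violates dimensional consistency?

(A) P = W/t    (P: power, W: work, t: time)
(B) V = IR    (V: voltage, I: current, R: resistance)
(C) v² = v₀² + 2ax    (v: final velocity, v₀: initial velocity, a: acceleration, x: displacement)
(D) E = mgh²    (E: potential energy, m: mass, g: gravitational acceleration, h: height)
(D) E = mgh²

The equation (D) E = mgh² is dimensionally incorrect.

LHS (E): [L^2 M T^-2]
RHS (mgh²): [L^3 M T^-2] ✗

The dimensions do not match. The other three equations balance.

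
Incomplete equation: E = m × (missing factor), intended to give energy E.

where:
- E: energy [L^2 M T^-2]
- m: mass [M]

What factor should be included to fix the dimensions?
v² (velocity squared), dimensions [L^2 T^-2]

E has dimensions [L^2 M T^-2] and m has dimensions [M].
The missing factor must have dimensions [L^2 M T^-2] / [M] = [L^2 T^-2], i.e. velocity squared (v²).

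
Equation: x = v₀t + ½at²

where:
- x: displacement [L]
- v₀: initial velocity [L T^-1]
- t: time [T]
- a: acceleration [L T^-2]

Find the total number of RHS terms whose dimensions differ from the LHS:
0

LHS x: [L]
- v₀t: [L] ✓
- ½at²: [L] ✓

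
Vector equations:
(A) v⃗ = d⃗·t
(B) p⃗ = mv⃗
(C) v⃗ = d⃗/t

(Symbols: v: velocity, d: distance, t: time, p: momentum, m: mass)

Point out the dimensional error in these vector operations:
(A) v⃗ = d⃗·t

(A) v⃗ = d⃗·t: LHS [L T^-1], RHS [L T] ✗ — velocity is displacement per time; should be d⃗/t
(B) p⃗ = mv⃗: LHS [L M T^-1], RHS [L M T^-1] ✓ — mass (scalar) times velocity (vector)
(C) v⃗ = d⃗/t: LHS [L T^-1], RHS [L T^-1] ✓ — displacement (vector) divided by time (scalar)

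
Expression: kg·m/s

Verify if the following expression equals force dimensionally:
No

The expression kg·m/s has dimensions [L M T^-1], but force has dimensions [L M T^-2].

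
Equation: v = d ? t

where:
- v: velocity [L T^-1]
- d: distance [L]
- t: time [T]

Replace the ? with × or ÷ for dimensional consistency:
division (÷): v = d ÷ t

v [L T^-1]; d [L]; t [T].
d × t → [L T] ✗
d ÷ t → [L T^-1] ✓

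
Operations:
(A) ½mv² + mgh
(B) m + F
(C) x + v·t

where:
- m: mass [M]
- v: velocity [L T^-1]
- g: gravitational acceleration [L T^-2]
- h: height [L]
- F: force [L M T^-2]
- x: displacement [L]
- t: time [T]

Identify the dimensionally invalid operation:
(B) m + F

(A) ½mv² + mgh: ½mv² [L^2 M T^-2] and mgh [L^2 M T^-2] — same dimensions ✓
(B) m + F: m [M] and F [L M T^-2] — different dimensions cannot be added/subtracted ✗
(C) x + v·t: x [L] and v·t [L] — same dimensions ✓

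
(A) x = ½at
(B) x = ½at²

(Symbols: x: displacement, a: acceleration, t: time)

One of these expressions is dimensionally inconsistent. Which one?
(A)

(A) x = ½at: LHS [L], RHS [L T^-1] ✗
(B) x = ½at²: LHS [L], RHS [L] ✓

Expression (A) x = ½at is dimensionally incorrect.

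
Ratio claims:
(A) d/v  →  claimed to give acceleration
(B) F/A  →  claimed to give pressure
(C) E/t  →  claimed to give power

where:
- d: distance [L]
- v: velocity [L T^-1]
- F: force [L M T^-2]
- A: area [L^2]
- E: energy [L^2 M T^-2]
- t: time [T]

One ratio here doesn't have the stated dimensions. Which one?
(A) d/v does not give acceleration

(A) d/v: [T] ≠ acceleration [L T^-2] ✗
(B) F/A: [L^-1 M T^-2] = pressure [L^-1 M T^-2] ✓
(C) E/t: [L^2 M T^-3] = power [L^2 M T^-3] ✓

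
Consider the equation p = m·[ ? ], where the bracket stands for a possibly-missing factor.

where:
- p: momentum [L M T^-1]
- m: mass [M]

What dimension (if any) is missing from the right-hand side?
[L T^-1] — velocity (e.g. v)

p has dimensions [L M T^-1]; m has dimensions [M].
The bracketed factor must supply [L M T^-1] / [M] = [L T^-1].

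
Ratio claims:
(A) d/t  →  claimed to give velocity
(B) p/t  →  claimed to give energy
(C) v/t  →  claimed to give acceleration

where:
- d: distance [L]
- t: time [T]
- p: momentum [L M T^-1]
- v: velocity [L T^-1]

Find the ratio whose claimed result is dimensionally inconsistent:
(B) p/t does not give energy

(A) d/t: [L T^-1] = velocity [L T^-1] ✓
(B) p/t: [L M T^-2] ≠ energy [L^2 M T^-2] ✗
(C) v/t: [L T^-2] = acceleration [L T^-2] ✓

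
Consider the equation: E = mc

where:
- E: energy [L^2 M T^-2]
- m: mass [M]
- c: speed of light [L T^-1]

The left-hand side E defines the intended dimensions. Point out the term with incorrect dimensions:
The right-hand side term mc

E has dimensions [L^2 M T^-2], but mc has dimensions [L M T^-1], so the term mc is dimensionally wrong for E.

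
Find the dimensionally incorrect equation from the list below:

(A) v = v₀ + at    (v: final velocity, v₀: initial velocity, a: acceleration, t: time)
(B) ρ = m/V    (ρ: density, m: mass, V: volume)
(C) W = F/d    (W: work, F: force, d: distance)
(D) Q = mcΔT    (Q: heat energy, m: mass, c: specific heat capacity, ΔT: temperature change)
(C) W = F/d

The equation (C) W = F/d is dimensionally incorrect.

LHS (W): [L^2 M T^-2]
RHS (F/d): [M T^-2] ✗

The dimensions do not match. The other three equations balance.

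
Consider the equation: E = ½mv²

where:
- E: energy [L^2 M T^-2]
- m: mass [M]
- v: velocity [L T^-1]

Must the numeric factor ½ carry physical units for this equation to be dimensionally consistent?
No

E has dimensions [L^2 M T^-2] and mv² already has dimensions [L^2 M T^-2], so the equation balances without ½ contributing any dimensions. ½ is a pure (dimensionless) number; changing or removing it would not affect dimensional consistency.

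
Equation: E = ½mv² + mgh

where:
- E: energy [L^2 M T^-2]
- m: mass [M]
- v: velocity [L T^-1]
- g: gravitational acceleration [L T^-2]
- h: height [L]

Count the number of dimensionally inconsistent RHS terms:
0

LHS E: [L^2 M T^-2]
- ½mv²: [L^2 M T^-2] ✓
- mgh: [L^2 M T^-2] ✓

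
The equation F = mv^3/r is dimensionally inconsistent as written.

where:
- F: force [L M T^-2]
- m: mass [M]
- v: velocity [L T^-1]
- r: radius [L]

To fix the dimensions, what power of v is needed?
The exponent of v should be 2: F = mv^2/r

The LHS F has dimensions [L M T^-2]; v has dimensions [L T^-1].
As written, the RHS mv^3/r (exponent 3 on v) has dimensions [L^2 M T^-3], which does not match.
With exponent 2, the RHS mv^2/r has dimensions [L M T^-2], matching the LHS.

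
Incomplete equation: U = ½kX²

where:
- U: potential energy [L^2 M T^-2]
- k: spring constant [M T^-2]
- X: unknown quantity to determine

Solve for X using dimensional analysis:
X = x (displacement), dimensions [L]

U has dimensions [L^2 M T^-2]; the rest of the RHS (½k) has dimensions [M T^-2].
So X² must have dimensions [L^2], i.e. X has dimensions [L] — X = x (displacement).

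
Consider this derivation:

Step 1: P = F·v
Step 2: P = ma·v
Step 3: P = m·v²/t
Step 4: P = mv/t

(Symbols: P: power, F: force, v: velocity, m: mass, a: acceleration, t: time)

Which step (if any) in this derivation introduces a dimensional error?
Step 4

Step 1: P = F·v → LHS [L^2 M T^-3], RHS [L^2 M T^-3] ✓
Step 2: P = ma·v → LHS [L^2 M T^-3], RHS [L^2 M T^-3] ✓
Step 3: P = m·v²/t → LHS [L^2 M T^-3], RHS [L^2 M T^-3] ✓
Step 4: P = mv/t → LHS [L^2 M T^-3], RHS [L M T^-2] ✗

The first dimensional inconsistency appears in step 4: P = mv/t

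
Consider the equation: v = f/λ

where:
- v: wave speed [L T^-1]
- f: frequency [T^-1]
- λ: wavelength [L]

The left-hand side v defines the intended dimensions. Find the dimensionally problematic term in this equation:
The right-hand side term f/λ

v has dimensions [L T^-1], but f/λ has dimensions [L^-1 T^-1], so the term f/λ is dimensionally wrong for v.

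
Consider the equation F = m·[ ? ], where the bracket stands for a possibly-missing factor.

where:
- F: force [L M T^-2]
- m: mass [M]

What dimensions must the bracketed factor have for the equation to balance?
[L T^-2] — acceleration (e.g. a)

F has dimensions [L M T^-2]; m has dimensions [M].
The bracketed factor must supply [L M T^-2] / [M] = [L T^-2].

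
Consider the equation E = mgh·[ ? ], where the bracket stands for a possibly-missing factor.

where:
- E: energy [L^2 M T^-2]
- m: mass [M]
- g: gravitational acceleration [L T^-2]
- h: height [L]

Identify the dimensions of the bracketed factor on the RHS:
Nothing is missing — the bracketed factor must be dimensionless.

E has dimensions [L^2 M T^-2] and mgh already has dimensions [L^2 M T^-2], so E = mgh is dimensionally complete.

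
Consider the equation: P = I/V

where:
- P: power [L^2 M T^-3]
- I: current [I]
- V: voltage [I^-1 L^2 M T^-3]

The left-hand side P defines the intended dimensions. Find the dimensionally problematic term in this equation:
The right-hand side term I/V

P has dimensions [L^2 M T^-3], but I/V has dimensions [I^2 L^-2 M^-1 T^3], so the term I/V is dimensionally wrong for P.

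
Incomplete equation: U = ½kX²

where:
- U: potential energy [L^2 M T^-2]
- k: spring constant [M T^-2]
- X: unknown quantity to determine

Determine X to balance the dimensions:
X = x (displacement), dimensions [L]

U has dimensions [L^2 M T^-2]; the rest of the RHS (½k) has dimensions [M T^-2].
So X² must have dimensions [L^2], i.e. X has dimensions [L] — X = x (displacement).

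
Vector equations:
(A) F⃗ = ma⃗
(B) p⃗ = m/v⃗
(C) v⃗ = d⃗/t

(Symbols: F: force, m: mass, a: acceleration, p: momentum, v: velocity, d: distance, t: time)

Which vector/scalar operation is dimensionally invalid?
(B) p⃗ = m/v⃗

(A) F⃗ = ma⃗: LHS [L M T^-2], RHS [L M T^-2] ✓ — Force and acceleration are vectors, mass is a scalar
(B) p⃗ = m/v⃗: LHS [L M T^-1], RHS [L^-1 M T] ✗ — momentum is mass times velocity; should be mv⃗ (and division by a vector is undefined)
(C) v⃗ = d⃗/t: LHS [L T^-1], RHS [L T^-1] ✓ — displacement (vector) divided by time (scalar)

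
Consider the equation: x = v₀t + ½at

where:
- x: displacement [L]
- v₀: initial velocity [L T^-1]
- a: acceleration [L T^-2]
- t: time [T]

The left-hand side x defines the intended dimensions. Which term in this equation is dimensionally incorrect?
The term ½at

Checking each RHS term against the LHS:
- v₀t: [L] — matches x [L] ✓
- ½at: [L T^-1] — does NOT match x [L] ✗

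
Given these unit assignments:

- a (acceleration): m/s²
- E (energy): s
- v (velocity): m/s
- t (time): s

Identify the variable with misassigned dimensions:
E

The variable E (energy) should have units J, not s.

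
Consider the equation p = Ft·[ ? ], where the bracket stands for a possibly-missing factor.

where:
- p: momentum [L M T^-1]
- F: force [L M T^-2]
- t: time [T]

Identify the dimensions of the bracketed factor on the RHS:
Nothing is missing — the bracketed factor must be dimensionless.

p has dimensions [L M T^-1] and Ft already has dimensions [L M T^-1], so p = Ft is dimensionally complete.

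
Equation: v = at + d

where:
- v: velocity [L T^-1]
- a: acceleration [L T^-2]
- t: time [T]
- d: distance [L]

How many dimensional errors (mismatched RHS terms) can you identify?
1

LHS v: [L T^-1]
- at: [L T^-1] ✓
- d: [L] ✗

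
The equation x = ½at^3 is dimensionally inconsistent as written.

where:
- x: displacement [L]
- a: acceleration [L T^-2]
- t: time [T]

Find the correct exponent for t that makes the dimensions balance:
The exponent of t should be 2: x = ½at^2

The LHS x has dimensions [L]; t has dimensions [T].
As written, the RHS ½at^3 (exponent 3 on t) has dimensions [L T], which does not match.
With exponent 2, the RHS ½at^2 has dimensions [L], matching the LHS.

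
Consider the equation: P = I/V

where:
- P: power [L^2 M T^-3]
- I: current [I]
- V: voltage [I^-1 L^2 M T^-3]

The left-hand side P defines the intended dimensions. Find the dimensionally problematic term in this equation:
The right-hand side term I/V

P has dimensions [L^2 M T^-3], but I/V has dimensions [I^2 L^-2 M^-1 T^3], so the term I/V is dimensionally wrong for P.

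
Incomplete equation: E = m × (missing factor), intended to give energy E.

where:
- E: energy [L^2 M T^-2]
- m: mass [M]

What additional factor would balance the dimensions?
v² (velocity squared), dimensions [L^2 T^-2]

E has dimensions [L^2 M T^-2] and m has dimensions [M].
The missing factor must have dimensions [L^2 M T^-2] / [M] = [L^2 T^-2], i.e. velocity squared (v²).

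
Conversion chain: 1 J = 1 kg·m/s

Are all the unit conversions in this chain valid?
The chain is incorrect (it contains an error).

Incorrect: Joule is kg·m²/s², not kg·m/s (that is momentum)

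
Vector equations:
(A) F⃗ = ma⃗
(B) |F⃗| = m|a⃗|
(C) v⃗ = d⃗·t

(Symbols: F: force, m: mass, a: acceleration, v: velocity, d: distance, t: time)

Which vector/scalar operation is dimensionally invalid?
(C) v⃗ = d⃗·t

(A) F⃗ = ma⃗: LHS [L M T^-2], RHS [L M T^-2] ✓ — Force and acceleration are vectors, mass is a scalar
(B) |F⃗| = m|a⃗|: LHS [L M T^-2], RHS [L M T^-2] ✓ — magnitudes of vectors are scalars
(C) v⃗ = d⃗·t: LHS [L T^-1], RHS [L T] ✗ — velocity is displacement per time; should be d⃗/t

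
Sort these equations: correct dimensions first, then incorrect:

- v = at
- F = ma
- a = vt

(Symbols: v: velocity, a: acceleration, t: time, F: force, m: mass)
Dimensionally correct: v = at, F = ma
Dimensionally incorrect: a = vt
Ordered (correct first, then incorrect): v = at, F = ma, a = vt

- v = at: LHS [L T^-1], RHS [L T^-1] → correct ✓
- F = ma: LHS [L M T^-2], RHS [L M T^-2] → correct ✓
- a = vt: LHS [L T^-2], RHS [L] → incorrect ✗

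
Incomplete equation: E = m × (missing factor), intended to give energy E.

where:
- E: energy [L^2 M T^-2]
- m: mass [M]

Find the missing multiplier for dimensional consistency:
v² (velocity squared), dimensions [L^2 T^-2]

E has dimensions [L^2 M T^-2] and m has dimensions [M].
The missing factor must have dimensions [L^2 M T^-2] / [M] = [L^2 T^-2], i.e. velocity squared (v²).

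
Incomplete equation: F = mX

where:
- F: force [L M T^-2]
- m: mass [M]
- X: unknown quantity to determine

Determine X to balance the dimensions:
X = a (acceleration), dimensions [L T^-2]

F has dimensions [L M T^-2]; the rest of the RHS (m) has dimensions [M].
So X must have dimensions [L T^-2] — X = a (acceleration).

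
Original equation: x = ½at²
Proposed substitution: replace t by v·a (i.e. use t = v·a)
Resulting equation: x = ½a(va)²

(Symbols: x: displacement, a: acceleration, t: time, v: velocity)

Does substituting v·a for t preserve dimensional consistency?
No

[t] = [T] and [v·a] = [L^2 T^-3]. These differ, so the substitution replaces a quantity by one of different dimensions and the result x = ½a(va)² has LHS [L] vs RHS [L^5 T^-8] — inconsistent.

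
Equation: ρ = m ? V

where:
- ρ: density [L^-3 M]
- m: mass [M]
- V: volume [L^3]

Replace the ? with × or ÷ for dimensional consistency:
division (÷): ρ = m ÷ V

ρ [L^-3 M]; m [M]; V [L^3].
m × V → [L^3 M] ✗
m ÷ V → [L^-3 M] ✓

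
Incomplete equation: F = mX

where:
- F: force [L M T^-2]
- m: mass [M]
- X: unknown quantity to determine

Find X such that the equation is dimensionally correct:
X = a (acceleration), dimensions [L T^-2]

F has dimensions [L M T^-2]; the rest of the RHS (m) has dimensions [M].
So X must have dimensions [L T^-2] — X = a (acceleration).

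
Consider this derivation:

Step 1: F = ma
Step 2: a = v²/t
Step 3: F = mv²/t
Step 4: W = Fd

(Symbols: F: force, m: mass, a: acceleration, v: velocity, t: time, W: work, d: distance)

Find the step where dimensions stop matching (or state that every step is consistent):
Step 2

Step 1: F = ma → LHS [L M T^-2], RHS [L M T^-2] ✓
Step 2: a = v²/t → LHS [L T^-2], RHS [L^2 T^-3] ✗

The first dimensional inconsistency appears in step 2: a = v²/t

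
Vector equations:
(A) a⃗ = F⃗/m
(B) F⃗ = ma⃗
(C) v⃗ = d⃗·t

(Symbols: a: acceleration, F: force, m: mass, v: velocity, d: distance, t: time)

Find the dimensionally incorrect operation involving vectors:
(C) v⃗ = d⃗·t

(A) a⃗ = F⃗/m: LHS [L T^-2], RHS [L T^-2] ✓ — force (vector) divided by mass (scalar)
(B) F⃗ = ma⃗: LHS [L M T^-2], RHS [L M T^-2] ✓ — Force and acceleration are vectors, mass is a scalar
(C) v⃗ = d⃗·t: LHS [L T^-1], RHS [L T] ✗ — velocity is displacement per time; should be d⃗/t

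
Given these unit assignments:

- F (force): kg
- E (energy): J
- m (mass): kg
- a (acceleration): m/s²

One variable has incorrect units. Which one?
F

The variable F (force) should have units N, not kg.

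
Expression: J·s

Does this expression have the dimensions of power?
No

The expression J·s has dimensions [L^2 M T^-1], but power has dimensions [L^2 M T^-3].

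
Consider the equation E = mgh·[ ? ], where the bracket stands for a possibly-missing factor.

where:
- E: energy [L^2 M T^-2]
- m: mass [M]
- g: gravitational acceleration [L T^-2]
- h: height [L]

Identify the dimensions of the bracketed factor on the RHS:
Nothing is missing — the bracketed factor must be dimensionless.

E has dimensions [L^2 M T^-2] and mgh already has dimensions [L^2 M T^-2], so E = mgh is dimensionally complete.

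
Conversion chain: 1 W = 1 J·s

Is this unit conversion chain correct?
The chain is incorrect (it contains an error).

Incorrect: Watt is J/s, not J·s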